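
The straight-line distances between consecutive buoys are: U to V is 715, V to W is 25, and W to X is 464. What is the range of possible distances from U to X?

226 ≤ UX ≤ 1204

The maximum is all hops collinear in one direction: 715 + 25 + 464 = 1204.
The longest hop is 715; the others sum to 489. Folding the others back against it leaves at least 715 − 489 = 226.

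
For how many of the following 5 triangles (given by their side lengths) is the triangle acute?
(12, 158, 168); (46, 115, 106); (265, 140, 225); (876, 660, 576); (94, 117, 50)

(12,158,168): 12²+158² = 25108 < 28224 = 168² → obtuse
(46,115,106): 46²+106² = 13352 > 13225 = 115² → acute
(265,140,225): 140²+225² = 70225 = 265² → right
(876,660,576): 576²+660² = 767376 = 876² → right
(94,117,50): 50²+94² = 11336 < 13689 = 117² → obtuse
1 of the 5 is acute.

1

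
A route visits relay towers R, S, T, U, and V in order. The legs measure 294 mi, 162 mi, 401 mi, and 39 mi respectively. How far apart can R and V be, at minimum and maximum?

The maximum is all hops collinear in one direction: 294 + 162 + 401 + 39 = 896.
The longest hop is 401; the others sum to 495. Since 401 ≤ 495, the path can fold back on itself completely, so the minimum distance is 0.

0 ≤ RV ≤ 896 mi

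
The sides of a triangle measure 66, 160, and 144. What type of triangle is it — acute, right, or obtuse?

obtuse

Compare the square of the longest side to the sum of squares of the other two: 66² + 144² = 25092 < 25600 = 160².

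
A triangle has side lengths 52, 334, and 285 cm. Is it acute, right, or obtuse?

Compare the square of the longest side to the sum of squares of the other two: 52² + 285² = 83929 < 111556 = 334².

obtuse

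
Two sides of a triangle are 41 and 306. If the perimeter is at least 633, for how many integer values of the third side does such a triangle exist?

Triangle inequality: 265 < x < 347. Perimeter ≥ 633 gives x ≥ 633 − 41 − 306 = 286.
So 286 ≤ x < 347; integers 286 through 346: 61 values.

61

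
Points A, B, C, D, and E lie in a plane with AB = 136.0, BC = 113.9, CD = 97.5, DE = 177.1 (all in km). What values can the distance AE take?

The maximum is all hops collinear in one direction: 136.0 + 113.9 + 97.5 + 177.1 = 524.5.
The longest hop is 177.1; the others sum to 347.4. Since 177.1 ≤ 347.4, the path can fold back on itself completely, so the minimum distance is 0.

0 ≤ AE ≤ 524.5 km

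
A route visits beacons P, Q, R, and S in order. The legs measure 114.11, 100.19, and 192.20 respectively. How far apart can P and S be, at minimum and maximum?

The maximum is all hops collinear in one direction: 114.11 + 100.19 + 192.20 = 406.50.
The longest hop is 192.20; the others sum to 214.30. Since 192.20 ≤ 214.30, the path can fold back on itself completely, so the minimum distance is 0.

0 ≤ PS ≤ 406.50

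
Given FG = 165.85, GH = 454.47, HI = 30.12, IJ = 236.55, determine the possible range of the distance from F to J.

The maximum is all hops collinear in one direction: 165.85 + 454.47 + 30.12 + 236.55 = 886.99.
The longest hop is 454.47; the others sum to 432.52. Folding the others back against it leaves at least 454.47 − 432.52 = 21.95.

21.95 ≤ FJ ≤ 886.99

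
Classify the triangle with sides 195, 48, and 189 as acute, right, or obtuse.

Compare the square of the longest side to the sum of squares of the other two: 48² + 189² = 38025 = 195².

right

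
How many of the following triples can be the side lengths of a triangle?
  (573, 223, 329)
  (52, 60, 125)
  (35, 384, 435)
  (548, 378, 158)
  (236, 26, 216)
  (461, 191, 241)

(223,329,573): 223+329 ≤ 573 → not valid
(52,60,125): 52+60 ≤ 125 → not valid
(35,384,435): 35+384 ≤ 435 → not valid
(158,378,548): 158+378 ≤ 548 → not valid
(26,216,236): 26+216 > 236 → valid
(191,241,461): 191+241 ≤ 461 → not valid
1 of the 6 triples forms a triangle.

1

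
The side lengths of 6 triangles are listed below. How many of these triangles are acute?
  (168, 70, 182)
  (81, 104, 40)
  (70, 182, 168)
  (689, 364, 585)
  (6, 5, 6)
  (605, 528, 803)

1

(168,70,182): 70²+168² = 33124 = 182² → right
(81,104,40): 40²+81² = 8161 < 10816 = 104² → obtuse
(70,182,168): 70²+168² = 33124 = 182² → right
(689,364,585): 364²+585² = 474721 = 689² → right
(6,5,6): 5²+6² = 61 > 36 = 6² → acute
(605,528,803): 528²+605² = 644809 = 803² → right
1 of the 6 is acute.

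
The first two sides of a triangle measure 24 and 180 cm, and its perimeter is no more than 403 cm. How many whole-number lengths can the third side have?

Triangle inequality: 156 < x < 204. Perimeter ≤ 403 gives x ≤ 403 − 24 − 180 = 199.
So 156 < x ≤ 199; integers 157 through 199: 43 values.

43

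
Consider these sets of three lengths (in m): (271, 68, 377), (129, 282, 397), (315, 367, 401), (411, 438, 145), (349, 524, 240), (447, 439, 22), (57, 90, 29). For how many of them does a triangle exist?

(68,271,377): 68+271 ≤ 377 → not valid
(129,282,397): 129+282 > 397 → valid
(315,367,401): 315+367 > 401 → valid
(145,411,438): 145+411 > 438 → valid
(240,349,524): 240+349 > 524 → valid
(22,439,447): 22+439 > 447 → valid
(29,57,90): 29+57 ≤ 90 → not valid
5 of the 7 triples form a triangle.

5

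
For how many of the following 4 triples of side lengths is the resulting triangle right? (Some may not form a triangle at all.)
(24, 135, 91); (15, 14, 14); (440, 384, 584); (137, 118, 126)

1

(24,135,91): 24+91 ≤ 135, not a triangle
(15,14,14): 14²+14² = 392 > 225 = 15² → acute
(440,384,584): 384²+440² = 341056 = 584² → right
(137,118,126): 118²+126² = 29800 > 18769 = 137² → acute
1 of the 4 is right.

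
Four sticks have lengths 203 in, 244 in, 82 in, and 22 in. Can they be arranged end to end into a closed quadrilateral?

Yes

A quadrilateral exists iff every side is shorter than the sum of the others — equivalently, the longest side is less than the sum of the rest.
Longest side 244 < 307 (sum of the remaining 3), so yes.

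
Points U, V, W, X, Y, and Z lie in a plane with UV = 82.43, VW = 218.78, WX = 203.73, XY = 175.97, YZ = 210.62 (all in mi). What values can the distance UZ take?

The maximum is all hops collinear in one direction: 82.43 + 218.78 + 203.73 + 175.97 + 210.62 = 891.53.
The longest hop is 218.78; the others sum to 672.75. Since 218.78 ≤ 672.75, the path can fold back on itself completely, so the minimum distance is 0.

0 ≤ UZ ≤ 891.53 mi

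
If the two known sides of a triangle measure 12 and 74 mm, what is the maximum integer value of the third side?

The third side must be strictly less than 12 + 74 = 86.
The largest integer below 86 is 85.

85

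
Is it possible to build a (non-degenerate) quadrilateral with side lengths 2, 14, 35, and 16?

No

For a quadrilateral, each side must be shorter than the sum of the others.
Here the longest side is 35, but the remaining 3 sides sum to only 32.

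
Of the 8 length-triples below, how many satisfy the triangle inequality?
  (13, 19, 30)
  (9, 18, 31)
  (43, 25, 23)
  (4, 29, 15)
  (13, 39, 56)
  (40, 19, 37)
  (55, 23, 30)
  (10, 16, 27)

(13,19,30): 13+19 > 30 → valid
(9,18,31): 9+18 ≤ 31 → not valid
(23,25,43): 23+25 > 43 → valid
(4,15,29): 4+15 ≤ 29 → not valid
(13,39,56): 13+39 ≤ 56 → not valid
(19,37,40): 19+37 > 40 → valid
(23,30,55): 23+30 ≤ 55 → not valid
(10,16,27): 10+16 ≤ 27 → not valid
3 of the 8 triples form a triangle.

3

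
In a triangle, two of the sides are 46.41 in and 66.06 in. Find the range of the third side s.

19.65 < s < 112.47 (in)

By the triangle inequality, s must be less than 46.41 + 66.06 = 112.47 and greater than |46.41 − 66.06| = 19.65.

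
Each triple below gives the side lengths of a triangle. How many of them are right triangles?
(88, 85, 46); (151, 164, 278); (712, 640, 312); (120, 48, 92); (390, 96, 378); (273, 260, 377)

(88,85,46): 46²+85² = 9341 > 7744 = 88² → acute
(151,164,278): 151²+164² = 49697 < 77284 = 278² → obtuse
(712,640,312): 312²+640² = 506944 = 712² → right
(120,48,92): 48²+92² = 10768 < 14400 = 120² → obtuse
(390,96,378): 96²+378² = 152100 = 390² → right
(273,260,377): 260²+273² = 142129 = 377² → right
3 of the 6 are right.

3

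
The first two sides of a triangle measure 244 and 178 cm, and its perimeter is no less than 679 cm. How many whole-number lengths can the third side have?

Triangle inequality: 66 < x < 422. Perimeter ≥ 679 gives x ≥ 679 − 244 − 178 = 257.
So 257 ≤ x < 422; integers 257 through 421: 165 values.

165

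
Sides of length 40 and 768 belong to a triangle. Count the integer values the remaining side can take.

The third side lies in the open interval (728, 808).
Integers from 729 to 807 inclusive: 807 − 729 + 1 = 79.

79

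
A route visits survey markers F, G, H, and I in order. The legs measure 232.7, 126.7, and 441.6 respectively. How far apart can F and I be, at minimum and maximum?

The maximum is all hops collinear in one direction: 232.7 + 126.7 + 441.6 = 801.0.
The longest hop is 441.6; the others sum to 359.4. Folding the others back against it leaves at least 441.6 − 359.4 = 82.2.

82.2 ≤ FI ≤ 801.0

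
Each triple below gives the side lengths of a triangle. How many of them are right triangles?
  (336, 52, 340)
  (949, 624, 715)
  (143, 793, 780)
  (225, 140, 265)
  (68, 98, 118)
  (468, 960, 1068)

(336,52,340): 52²+336² = 115600 = 340² → right
(949,624,715): 624²+715² = 900601 = 949² → right
(143,793,780): 143²+780² = 628849 = 793² → right
(225,140,265): 140²+225² = 70225 = 265² → right
(68,98,118): 68²+98² = 14228 > 13924 = 118² → acute
(468,960,1068): 468²+960² = 1140624 = 1068² → right
5 of the 6 are right.

5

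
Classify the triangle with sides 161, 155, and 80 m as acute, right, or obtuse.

acute

Compare the square of the longest side to the sum of squares of the other two: 80² + 155² = 30425 > 25921 = 161².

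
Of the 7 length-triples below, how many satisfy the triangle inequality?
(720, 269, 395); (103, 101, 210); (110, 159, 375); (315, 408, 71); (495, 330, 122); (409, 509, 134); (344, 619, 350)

2

(269,395,720): 269+395 ≤ 720 → not valid
(101,103,210): 101+103 ≤ 210 → not valid
(110,159,375): 110+159 ≤ 375 → not valid
(71,315,408): 71+315 ≤ 408 → not valid
(122,330,495): 122+330 ≤ 495 → not valid
(134,409,509): 134+409 > 509 → valid
(344,350,619): 344+350 > 619 → valid
2 of the 7 triples form a triangle.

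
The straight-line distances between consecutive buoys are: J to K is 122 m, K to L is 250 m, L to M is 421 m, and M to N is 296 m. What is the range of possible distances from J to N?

The maximum is all hops collinear in one direction: 122 + 250 + 421 + 296 = 1089.
The longest hop is 421; the others sum to 668. Since 421 ≤ 668, the path can fold back on itself completely, so the minimum distance is 0.

0 ≤ JN ≤ 1089 m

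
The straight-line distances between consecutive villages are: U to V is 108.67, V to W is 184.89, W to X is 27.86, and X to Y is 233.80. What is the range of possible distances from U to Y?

0 ≤ UY ≤ 555.22

The maximum is all hops collinear in one direction: 108.67 + 184.89 + 27.86 + 233.80 = 555.22.
The longest hop is 233.80; the others sum to 321.42. Since 233.80 ≤ 321.42, the path can fold back on itself completely, so the minimum distance is 0.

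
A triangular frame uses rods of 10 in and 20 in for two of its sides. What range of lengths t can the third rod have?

10 < t < 30

By the triangle inequality, t must be less than 10 + 20 = 30 and greater than |10 − 20| = 10.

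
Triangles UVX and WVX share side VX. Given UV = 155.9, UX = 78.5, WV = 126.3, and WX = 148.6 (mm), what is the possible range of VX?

77.4 < VX < 234.4

From triangle UVX: |155.9 − 78.5| < VX < 155.9 + 78.5, i.e. 77.4 < VX < 234.4.
From triangle WVX: 22.3 < VX < 274.9.
Both must hold, so VX lies in the intersection.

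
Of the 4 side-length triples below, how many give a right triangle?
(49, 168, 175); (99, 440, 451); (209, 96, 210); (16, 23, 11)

2

(49,168,175): 49²+168² = 30625 = 175² → right
(99,440,451): 99²+440² = 203401 = 451² → right
(209,96,210): 96²+209² = 52897 > 44100 = 210² → acute
(16,23,11): 11²+16² = 377 < 529 = 23² → obtuse
2 of the 4 are right.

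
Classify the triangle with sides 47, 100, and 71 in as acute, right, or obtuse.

Compare the square of the longest side to the sum of squares of the other two: 47² + 71² = 7250 < 10000 = 100².

obtuse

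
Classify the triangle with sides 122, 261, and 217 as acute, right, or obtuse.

obtuse

Compare the square of the longest side to the sum of squares of the other two: 122² + 217² = 61973 < 68121 = 261².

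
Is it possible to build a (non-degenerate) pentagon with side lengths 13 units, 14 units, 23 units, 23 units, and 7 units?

A pentagon exists iff every side is shorter than the sum of the others — equivalently, the longest side is less than the sum of the rest.
Longest side 23 < 57 (sum of the remaining 4), so yes.

Yes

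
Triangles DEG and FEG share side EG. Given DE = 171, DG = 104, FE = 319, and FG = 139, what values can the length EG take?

From triangle DEG: |171 − 104| < EG < 171 + 104, i.e. 67 < EG < 275.
From triangle FEG: 180 < EG < 458.
Both must hold, so EG lies in the intersection.

180 < EG < 275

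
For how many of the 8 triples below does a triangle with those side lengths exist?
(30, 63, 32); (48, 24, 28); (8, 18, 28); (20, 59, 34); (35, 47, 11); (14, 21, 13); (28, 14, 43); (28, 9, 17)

(30,32,63): 30+32 ≤ 63 → not valid
(24,28,48): 24+28 > 48 → valid
(8,18,28): 8+18 ≤ 28 → not valid
(20,34,59): 20+34 ≤ 59 → not valid
(11,35,47): 11+35 ≤ 47 → not valid
(13,14,21): 13+14 > 21 → valid
(14,28,43): 14+28 ≤ 43 → not valid
(9,17,28): 9+17 ≤ 28 → not valid
2 of the 8 triples form a triangle.

2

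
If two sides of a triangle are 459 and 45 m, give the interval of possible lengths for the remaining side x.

414 < x < 504

By the triangle inequality, x must be less than 459 + 45 = 504 and greater than |459 − 45| = 414.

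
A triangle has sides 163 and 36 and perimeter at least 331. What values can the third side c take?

132 ≤ c < 199

Triangle inequality alone gives 127 < c < 199.
The perimeter condition gives c ≥ 331 − 163 − 36 = 132.
Intersecting the two: 132 ≤ c < 199.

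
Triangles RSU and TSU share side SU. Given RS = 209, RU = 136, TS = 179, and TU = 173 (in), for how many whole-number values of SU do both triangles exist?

271

From triangle RSU: 73 < SU < 345.
From triangle TSU: 6 < SU < 352.
Intersection: 73 < SU < 345, so integers 74 through 344: 271 values.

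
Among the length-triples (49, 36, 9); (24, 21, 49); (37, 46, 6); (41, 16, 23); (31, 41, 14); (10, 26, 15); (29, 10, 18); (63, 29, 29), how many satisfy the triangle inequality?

(9,36,49): 9+36 ≤ 49 → not valid
(21,24,49): 21+24 ≤ 49 → not valid
(6,37,46): 6+37 ≤ 46 → not valid
(16,23,41): 16+23 ≤ 41 → not valid
(14,31,41): 14+31 > 41 → valid
(10,15,26): 10+15 ≤ 26 → not valid
(10,18,29): 10+18 ≤ 29 → not valid
(29,29,63): 29+29 ≤ 63 → not valid
1 of the 8 triples forms a triangle.

1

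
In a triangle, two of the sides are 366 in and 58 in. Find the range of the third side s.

308 < s < 424 (in)

By the triangle inequality, s must be less than 366 + 58 = 424 and greater than |366 − 58| = 308.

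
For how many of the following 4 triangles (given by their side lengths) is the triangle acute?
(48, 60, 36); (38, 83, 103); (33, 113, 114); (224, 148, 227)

2

(48,60,36): 36²+48² = 3600 = 60² → right
(38,83,103): 38²+83² = 8333 < 10609 = 103² → obtuse
(33,113,114): 33²+113² = 13858 > 12996 = 114² → acute
(224,148,227): 148²+224² = 72080 > 51529 = 227² → acute
2 of the 4 are acute.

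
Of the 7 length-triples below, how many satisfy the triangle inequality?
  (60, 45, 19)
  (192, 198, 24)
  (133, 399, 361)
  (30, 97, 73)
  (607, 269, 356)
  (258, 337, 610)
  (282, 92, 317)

6

(19,45,60): 19+45 > 60 → valid
(24,192,198): 24+192 > 198 → valid
(133,361,399): 133+361 > 399 → valid
(30,73,97): 30+73 > 97 → valid
(269,356,607): 269+356 > 607 → valid
(258,337,610): 258+337 ≤ 610 → not valid
(92,282,317): 92+282 > 317 → valid
6 of the 7 triples form a triangle.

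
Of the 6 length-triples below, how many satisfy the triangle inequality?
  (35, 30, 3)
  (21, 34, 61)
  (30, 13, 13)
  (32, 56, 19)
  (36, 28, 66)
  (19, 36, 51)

1

(3,30,35): 3+30 ≤ 35 → not valid
(21,34,61): 21+34 ≤ 61 → not valid
(13,13,30): 13+13 ≤ 30 → not valid
(19,32,56): 19+32 ≤ 56 → not valid
(28,36,66): 28+36 ≤ 66 → not valid
(19,36,51): 19+36 > 51 → valid
1 of the 6 triples forms a triangle.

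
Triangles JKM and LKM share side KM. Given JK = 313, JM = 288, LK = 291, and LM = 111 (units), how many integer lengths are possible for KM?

From triangle JKM: 25 < KM < 601.
From triangle LKM: 180 < KM < 402.
Intersection: 180 < KM < 402, so integers 181 through 401: 221 values.

221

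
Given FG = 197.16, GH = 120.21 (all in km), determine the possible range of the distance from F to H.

By the triangle inequality, |197.16 − 120.21| ≤ FH ≤ 197.16 + 120.21.

76.95 ≤ FH ≤ 317.37 km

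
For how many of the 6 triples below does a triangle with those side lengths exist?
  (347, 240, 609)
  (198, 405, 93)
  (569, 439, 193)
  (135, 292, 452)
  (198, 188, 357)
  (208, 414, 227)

(240,347,609): 240+347 ≤ 609 → not valid
(93,198,405): 93+198 ≤ 405 → not valid
(193,439,569): 193+439 > 569 → valid
(135,292,452): 135+292 ≤ 452 → not valid
(188,198,357): 188+198 > 357 → valid
(208,227,414): 208+227 > 414 → valid
3 of the 6 triples form a triangle.

3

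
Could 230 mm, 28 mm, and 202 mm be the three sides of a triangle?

The two shorter sides sum to 230, exactly equal to the longest side 230.
That gives only a degenerate (flat) triangle — the inequality must be strict.

No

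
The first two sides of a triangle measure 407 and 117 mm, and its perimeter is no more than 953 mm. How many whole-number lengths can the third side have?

Triangle inequality: 290 < x < 524. Perimeter ≤ 953 gives x ≤ 953 − 407 − 117 = 429.
So 290 < x ≤ 429; integers 291 through 429: 139 values.

139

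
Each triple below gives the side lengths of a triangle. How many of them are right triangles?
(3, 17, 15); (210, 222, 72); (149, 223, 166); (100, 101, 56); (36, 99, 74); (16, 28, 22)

1

(3,17,15): 3²+15² = 234 < 289 = 17² → obtuse
(210,222,72): 72²+210² = 49284 = 222² → right
(149,223,166): 149²+166² = 49757 > 49729 = 223² → acute
(100,101,56): 56²+100² = 13136 > 10201 = 101² → acute
(36,99,74): 36²+74² = 6772 < 9801 = 99² → obtuse
(16,28,22): 16²+22² = 740 < 784 = 28² → obtuse
1 of the 6 is right.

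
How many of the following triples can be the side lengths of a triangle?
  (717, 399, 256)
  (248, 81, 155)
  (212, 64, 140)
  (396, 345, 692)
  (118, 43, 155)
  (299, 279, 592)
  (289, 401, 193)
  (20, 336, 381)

(256,399,717): 256+399 ≤ 717 → not valid
(81,155,248): 81+155 ≤ 248 → not valid
(64,140,212): 64+140 ≤ 212 → not valid
(345,396,692): 345+396 > 692 → valid
(43,118,155): 43+118 > 155 → valid
(279,299,592): 279+299 ≤ 592 → not valid
(193,289,401): 193+289 > 401 → valid
(20,336,381): 20+336 ≤ 381 → not valid
3 of the 8 triples form a triangle.

3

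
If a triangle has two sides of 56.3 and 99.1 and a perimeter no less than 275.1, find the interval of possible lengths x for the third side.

Triangle inequality alone gives 42.8 < x < 155.4.
The perimeter condition gives x ≥ 275.1 − 56.3 − 99.1 = 119.7.
Intersecting the two: 119.7 ≤ x < 155.4.

119.7 ≤ x < 155.4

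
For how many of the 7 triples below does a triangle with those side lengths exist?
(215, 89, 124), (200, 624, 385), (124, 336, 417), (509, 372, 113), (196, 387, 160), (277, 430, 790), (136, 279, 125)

1

(89,124,215): 89+124 ≤ 215 → not valid
(200,385,624): 200+385 ≤ 624 → not valid
(124,336,417): 124+336 > 417 → valid
(113,372,509): 113+372 ≤ 509 → not valid
(160,196,387): 160+196 ≤ 387 → not valid
(277,430,790): 277+430 ≤ 790 → not valid
(125,136,279): 125+136 ≤ 279 → not valid
1 of the 7 triples forms a triangle.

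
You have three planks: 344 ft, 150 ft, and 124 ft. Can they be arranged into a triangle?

The longest side is 344, but the other two sum to only 274.
274 < 344, so the triangle inequality fails.

No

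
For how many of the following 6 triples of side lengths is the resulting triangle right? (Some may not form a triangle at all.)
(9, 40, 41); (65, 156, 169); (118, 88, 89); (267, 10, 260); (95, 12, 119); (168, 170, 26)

3

(9,40,41): 9²+40² = 1681 = 41² → right
(65,156,169): 65²+156² = 28561 = 169² → right
(118,88,89): 88²+89² = 15665 > 13924 = 118² → acute
(267,10,260): 10²+260² = 67700 < 71289 = 267² → obtuse
(95,12,119): 12+95 ≤ 119, not a triangle
(168,170,26): 26²+168² = 28900 = 170² → right
3 of the 6 are right.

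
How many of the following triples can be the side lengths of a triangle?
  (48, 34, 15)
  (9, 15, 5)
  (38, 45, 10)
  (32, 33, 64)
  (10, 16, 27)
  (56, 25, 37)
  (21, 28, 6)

(15,34,48): 15+34 > 48 → valid
(5,9,15): 5+9 ≤ 15 → not valid
(10,38,45): 10+38 > 45 → valid
(32,33,64): 32+33 > 64 → valid
(10,16,27): 10+16 ≤ 27 → not valid
(25,37,56): 25+37 > 56 → valid
(6,21,28): 6+21 ≤ 28 → not valid
4 of the 7 triples form a triangle.

4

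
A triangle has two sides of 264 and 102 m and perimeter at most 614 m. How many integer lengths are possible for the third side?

Triangle inequality: 162 < x < 366. Perimeter ≤ 614 gives x ≤ 614 − 264 − 102 = 248.
So 162 < x ≤ 248; integers 163 through 248: 86 values.

86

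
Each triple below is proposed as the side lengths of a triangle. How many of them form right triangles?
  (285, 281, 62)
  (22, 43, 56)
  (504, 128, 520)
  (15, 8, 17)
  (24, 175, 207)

(285,281,62): 62²+281² = 82805 > 81225 = 285² → acute
(22,43,56): 22²+43² = 2333 < 3136 = 56² → obtuse
(504,128,520): 128²+504² = 270400 = 520² → right
(15,8,17): 8²+15² = 289 = 17² → right
(24,175,207): 24+175 ≤ 207, not a triangle
2 of the 5 are right.

2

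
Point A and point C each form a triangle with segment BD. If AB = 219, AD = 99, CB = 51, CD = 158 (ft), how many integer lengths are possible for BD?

From triangle ABD: 120 < BD < 318.
From triangle CBD: 107 < BD < 209.
Intersection: 120 < BD < 209, so integers 121 through 208: 88 values.

88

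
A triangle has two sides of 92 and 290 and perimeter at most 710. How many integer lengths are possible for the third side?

Triangle inequality: 198 < x < 382. Perimeter ≤ 710 gives x ≤ 710 − 92 − 290 = 328.
So 198 < x ≤ 328; integers 199 through 328: 130 values.

130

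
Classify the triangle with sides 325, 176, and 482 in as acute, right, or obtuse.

obtuse

Compare the square of the longest side to the sum of squares of the other two: 176² + 325² = 136601 < 232324 = 482².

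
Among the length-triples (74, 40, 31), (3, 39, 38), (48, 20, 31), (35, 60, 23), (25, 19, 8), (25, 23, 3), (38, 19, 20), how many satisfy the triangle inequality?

(31,40,74): 31+40 ≤ 74 → not valid
(3,38,39): 3+38 > 39 → valid
(20,31,48): 20+31 > 48 → valid
(23,35,60): 23+35 ≤ 60 → not valid
(8,19,25): 8+19 > 25 → valid
(3,23,25): 3+23 > 25 → valid
(19,20,38): 19+20 > 38 → valid
5 of the 7 triples form a triangle.

5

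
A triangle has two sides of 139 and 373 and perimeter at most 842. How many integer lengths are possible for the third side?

96

Triangle inequality: 234 < x < 512. Perimeter ≤ 842 gives x ≤ 842 − 139 − 373 = 330.
So 234 < x ≤ 330; integers 235 through 330: 96 values.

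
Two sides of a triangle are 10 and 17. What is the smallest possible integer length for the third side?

The third side must be strictly greater than |10 − 17| = 7.
The smallest integer above 7 is 8.

8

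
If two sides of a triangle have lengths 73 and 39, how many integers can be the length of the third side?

The third side lies in the open interval (34, 112).
Integers from 35 to 111 inclusive: 111 − 35 + 1 = 77.

77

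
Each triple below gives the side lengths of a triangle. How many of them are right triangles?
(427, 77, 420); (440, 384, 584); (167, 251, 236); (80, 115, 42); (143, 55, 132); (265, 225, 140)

(427,77,420): 77²+420² = 182329 = 427² → right
(440,384,584): 384²+440² = 341056 = 584² → right
(167,251,236): 167²+236² = 83585 > 63001 = 251² → acute
(80,115,42): 42²+80² = 8164 < 13225 = 115² → obtuse
(143,55,132): 55²+132² = 20449 = 143² → right
(265,225,140): 140²+225² = 70225 = 265² → right
4 of the 6 are right.

4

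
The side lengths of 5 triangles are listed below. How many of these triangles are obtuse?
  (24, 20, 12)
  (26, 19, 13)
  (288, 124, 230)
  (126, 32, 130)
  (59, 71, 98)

4

(24,20,12): 12²+20² = 544 < 576 = 24² → obtuse
(26,19,13): 13²+19² = 530 < 676 = 26² → obtuse
(288,124,230): 124²+230² = 68276 < 82944 = 288² → obtuse
(126,32,130): 32²+126² = 16900 = 130² → right
(59,71,98): 59²+71² = 8522 < 9604 = 98² → obtuse
4 of the 5 are obtuse.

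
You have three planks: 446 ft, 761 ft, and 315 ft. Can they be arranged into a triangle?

No

The two shorter sides sum to 761, exactly equal to the longest side 761.
That gives only a degenerate (flat) triangle — the inequality must be strict.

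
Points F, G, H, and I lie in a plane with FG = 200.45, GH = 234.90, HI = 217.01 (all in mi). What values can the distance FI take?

0 ≤ FI ≤ 652.36 mi

The maximum is all hops collinear in one direction: 200.45 + 234.90 + 217.01 = 652.36.
The longest hop is 234.90; the others sum to 417.46. Since 234.90 ≤ 417.46, the path can fold back on itself completely, so the minimum distance is 0.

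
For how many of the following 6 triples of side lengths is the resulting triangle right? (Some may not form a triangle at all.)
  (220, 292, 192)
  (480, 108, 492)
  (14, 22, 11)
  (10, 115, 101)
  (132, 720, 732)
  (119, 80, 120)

3

(220,292,192): 192²+220² = 85264 = 292² → right
(480,108,492): 108²+480² = 242064 = 492² → right
(14,22,11): 11²+14² = 317 < 484 = 22² → obtuse
(10,115,101): 10+101 ≤ 115, not a triangle
(132,720,732): 132²+720² = 535824 = 732² → right
(119,80,120): 80²+119² = 20561 > 14400 = 120² → acute
3 of the 6 are right.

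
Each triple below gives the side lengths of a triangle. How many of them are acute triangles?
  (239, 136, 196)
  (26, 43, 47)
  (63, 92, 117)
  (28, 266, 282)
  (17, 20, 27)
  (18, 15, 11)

(239,136,196): 136²+196² = 56912 < 57121 = 239² → obtuse
(26,43,47): 26²+43² = 2525 > 2209 = 47² → acute
(63,92,117): 63²+92² = 12433 < 13689 = 117² → obtuse
(28,266,282): 28²+266² = 71540 < 79524 = 282² → obtuse
(17,20,27): 17²+20² = 689 < 729 = 27² → obtuse
(18,15,11): 11²+15² = 346 > 324 = 18² → acute
2 of the 6 are acute.

2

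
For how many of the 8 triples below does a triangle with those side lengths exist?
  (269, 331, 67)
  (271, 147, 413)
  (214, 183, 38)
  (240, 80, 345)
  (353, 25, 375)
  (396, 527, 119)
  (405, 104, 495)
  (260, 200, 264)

(67,269,331): 67+269 > 331 → valid
(147,271,413): 147+271 > 413 → valid
(38,183,214): 38+183 > 214 → valid
(80,240,345): 80+240 ≤ 345 → not valid
(25,353,375): 25+353 > 375 → valid
(119,396,527): 119+396 ≤ 527 → not valid
(104,405,495): 104+405 > 495 → valid
(200,260,264): 200+260 > 264 → valid
6 of the 8 triples form a triangle.

6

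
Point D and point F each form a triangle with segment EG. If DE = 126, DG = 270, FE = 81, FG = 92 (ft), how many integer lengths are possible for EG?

28

From triangle DEG: 144 < EG < 396.
From triangle FEG: 11 < EG < 173.
Intersection: 144 < EG < 173, so integers 145 through 172: 28 values.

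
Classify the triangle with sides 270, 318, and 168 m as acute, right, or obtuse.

Compare the square of the longest side to the sum of squares of the other two: 168² + 270² = 101124 = 318².

right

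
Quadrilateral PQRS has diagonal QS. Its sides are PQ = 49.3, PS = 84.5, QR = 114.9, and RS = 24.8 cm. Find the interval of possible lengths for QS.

90.1 < QS < 133.8

From triangle PQS: |49.3 − 84.5| < QS < 49.3 + 84.5, i.e. 35.2 < QS < 133.8.
From triangle RQS: 90.1 < QS < 139.7.
Both must hold, so QS lies in the intersection.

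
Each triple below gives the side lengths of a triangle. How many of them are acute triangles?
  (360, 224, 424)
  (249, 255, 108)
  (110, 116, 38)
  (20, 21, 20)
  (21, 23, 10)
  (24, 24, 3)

5

(360,224,424): 224²+360² = 179776 = 424² → right
(249,255,108): 108²+249² = 73665 > 65025 = 255² → acute
(110,116,38): 38²+110² = 13544 > 13456 = 116² → acute
(20,21,20): 20²+20² = 800 > 441 = 21² → acute
(21,23,10): 10²+21² = 541 > 529 = 23² → acute
(24,24,3): 3²+24² = 585 > 576 = 24² → acute
5 of the 6 are acute.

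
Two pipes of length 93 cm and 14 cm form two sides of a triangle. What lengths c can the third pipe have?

By the triangle inequality, c must be less than 93 + 14 = 107 and greater than |93 − 14| = 79.

79 < c < 107 (cm)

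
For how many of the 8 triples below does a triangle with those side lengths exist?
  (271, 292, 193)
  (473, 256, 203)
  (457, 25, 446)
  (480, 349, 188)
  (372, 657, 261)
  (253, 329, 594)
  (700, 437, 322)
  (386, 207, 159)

(193,271,292): 193+271 > 292 → valid
(203,256,473): 203+256 ≤ 473 → not valid
(25,446,457): 25+446 > 457 → valid
(188,349,480): 188+349 > 480 → valid
(261,372,657): 261+372 ≤ 657 → not valid
(253,329,594): 253+329 ≤ 594 → not valid
(322,437,700): 322+437 > 700 → valid
(159,207,386): 159+207 ≤ 386 → not valid
4 of the 8 triples form a triangle.

4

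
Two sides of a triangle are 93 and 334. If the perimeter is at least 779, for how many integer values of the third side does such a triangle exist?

75

Triangle inequality: 241 < x < 427. Perimeter ≥ 779 gives x ≥ 779 − 93 − 334 = 352.
So 352 ≤ x < 427; integers 352 through 426: 75 values.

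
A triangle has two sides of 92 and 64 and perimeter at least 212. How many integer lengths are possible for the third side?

100

Triangle inequality: 28 < x < 156. Perimeter ≥ 212 gives x ≥ 212 − 92 − 64 = 56.
So 56 ≤ x < 156; integers 56 through 155: 100 values.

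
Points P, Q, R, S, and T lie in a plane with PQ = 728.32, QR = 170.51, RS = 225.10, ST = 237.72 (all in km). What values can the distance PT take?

94.99 ≤ PT ≤ 1361.65 km

The maximum is all hops collinear in one direction: 728.32 + 170.51 + 225.10 + 237.72 = 1361.65.
The longest hop is 728.32; the others sum to 633.33. Folding the others back against it leaves at least 728.32 − 633.33 = 94.99.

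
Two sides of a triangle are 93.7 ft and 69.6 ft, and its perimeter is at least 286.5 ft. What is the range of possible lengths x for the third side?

123.2 ≤ x < 163.3

Triangle inequality alone gives 24.1 < x < 163.3.
The perimeter condition gives x ≥ 286.5 − 93.7 − 69.6 = 123.2.
Intersecting the two: 123.2 ≤ x < 163.3.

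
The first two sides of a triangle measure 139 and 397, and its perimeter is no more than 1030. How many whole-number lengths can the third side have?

236

Triangle inequality: 258 < x < 536. Perimeter ≤ 1030 gives x ≤ 1030 − 139 − 397 = 494.
So 258 < x ≤ 494; integers 259 through 494: 236 values.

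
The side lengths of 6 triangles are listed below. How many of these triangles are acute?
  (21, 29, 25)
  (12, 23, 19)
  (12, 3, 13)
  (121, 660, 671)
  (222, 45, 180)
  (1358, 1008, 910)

1

(21,29,25): 21²+25² = 1066 > 841 = 29² → acute
(12,23,19): 12²+19² = 505 < 529 = 23² → obtuse
(12,3,13): 3²+12² = 153 < 169 = 13² → obtuse
(121,660,671): 121²+660² = 450241 = 671² → right
(222,45,180): 45²+180² = 34425 < 49284 = 222² → obtuse
(1358,1008,910): 910²+1008² = 1844164 = 1358² → right
1 of the 6 is acute.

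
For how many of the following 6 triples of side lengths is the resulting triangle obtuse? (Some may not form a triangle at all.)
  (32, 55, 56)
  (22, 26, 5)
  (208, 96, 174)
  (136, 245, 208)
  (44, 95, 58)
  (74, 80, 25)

4

(32,55,56): 32²+55² = 4049 > 3136 = 56² → acute
(22,26,5): 5²+22² = 509 < 676 = 26² → obtuse
(208,96,174): 96²+174² = 39492 < 43264 = 208² → obtuse
(136,245,208): 136²+208² = 61760 > 60025 = 245² → acute
(44,95,58): 44²+58² = 5300 < 9025 = 95² → obtuse
(74,80,25): 25²+74² = 6101 < 6400 = 80² → obtuse
4 of the 6 are obtuse.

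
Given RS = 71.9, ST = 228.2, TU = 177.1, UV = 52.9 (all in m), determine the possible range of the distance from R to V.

The maximum is all hops collinear in one direction: 71.9 + 228.2 + 177.1 + 52.9 = 530.1.
The longest hop is 228.2; the others sum to 301.9. Since 228.2 ≤ 301.9, the path can fold back on itself completely, so the minimum distance is 0.

0 ≤ RV ≤ 530.1 m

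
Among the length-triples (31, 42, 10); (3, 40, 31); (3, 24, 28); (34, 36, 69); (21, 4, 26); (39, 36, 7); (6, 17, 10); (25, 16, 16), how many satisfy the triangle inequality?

3

(10,31,42): 10+31 ≤ 42 → not valid
(3,31,40): 3+31 ≤ 40 → not valid
(3,24,28): 3+24 ≤ 28 → not valid
(34,36,69): 34+36 > 69 → valid
(4,21,26): 4+21 ≤ 26 → not valid
(7,36,39): 7+36 > 39 → valid
(6,10,17): 6+10 ≤ 17 → not valid
(16,16,25): 16+16 > 25 → valid
3 of the 8 triples form a triangle.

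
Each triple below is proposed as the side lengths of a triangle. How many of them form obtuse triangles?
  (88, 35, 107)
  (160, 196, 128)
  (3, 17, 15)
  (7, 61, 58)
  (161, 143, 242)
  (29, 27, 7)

(88,35,107): 35²+88² = 8969 < 11449 = 107² → obtuse
(160,196,128): 128²+160² = 41984 > 38416 = 196² → acute
(3,17,15): 3²+15² = 234 < 289 = 17² → obtuse
(7,61,58): 7²+58² = 3413 < 3721 = 61² → obtuse
(161,143,242): 143²+161² = 46370 < 58564 = 242² → obtuse
(29,27,7): 7²+27² = 778 < 841 = 29² → obtuse
5 of the 6 are obtuse.

5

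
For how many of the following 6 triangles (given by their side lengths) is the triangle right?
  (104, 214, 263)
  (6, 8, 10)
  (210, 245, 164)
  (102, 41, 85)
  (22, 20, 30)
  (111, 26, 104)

(104,214,263): 104²+214² = 56612 < 69169 = 263² → obtuse
(6,8,10): 6²+8² = 100 = 10² → right
(210,245,164): 164²+210² = 70996 > 60025 = 245² → acute
(102,41,85): 41²+85² = 8906 < 10404 = 102² → obtuse
(22,20,30): 20²+22² = 884 < 900 = 30² → obtuse
(111,26,104): 26²+104² = 11492 < 12321 = 111² → obtuse
1 of the 6 is right.

1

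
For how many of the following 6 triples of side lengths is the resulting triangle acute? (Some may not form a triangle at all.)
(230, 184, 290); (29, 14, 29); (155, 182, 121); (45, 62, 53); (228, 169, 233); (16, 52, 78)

5

(230,184,290): 184²+230² = 86756 > 84100 = 290² → acute
(29,14,29): 14²+29² = 1037 > 841 = 29² → acute
(155,182,121): 121²+155² = 38666 > 33124 = 182² → acute
(45,62,53): 45²+53² = 4834 > 3844 = 62² → acute
(228,169,233): 169²+228² = 80545 > 54289 = 233² → acute
(16,52,78): 16+52 ≤ 78, not a triangle
5 of the 6 are acute.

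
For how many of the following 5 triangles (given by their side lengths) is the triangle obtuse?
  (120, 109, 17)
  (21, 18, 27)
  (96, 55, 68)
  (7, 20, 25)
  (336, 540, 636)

3

(120,109,17): 17²+109² = 12170 < 14400 = 120² → obtuse
(21,18,27): 18²+21² = 765 > 729 = 27² → acute
(96,55,68): 55²+68² = 7649 < 9216 = 96² → obtuse
(7,20,25): 7²+20² = 449 < 625 = 25² → obtuse
(336,540,636): 336²+540² = 404496 = 636² → right
3 of the 5 are obtuse.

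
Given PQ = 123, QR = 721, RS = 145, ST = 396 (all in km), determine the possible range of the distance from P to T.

57 ≤ PT ≤ 1385 km

The maximum is all hops collinear in one direction: 123 + 721 + 145 + 396 = 1385.
The longest hop is 721; the others sum to 664. Folding the others back against it leaves at least 721 − 664 = 57.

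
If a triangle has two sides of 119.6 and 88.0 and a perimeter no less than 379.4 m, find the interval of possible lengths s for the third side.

Triangle inequality alone gives 31.6 < s < 207.6.
The perimeter condition gives s ≥ 379.4 − 119.6 − 88.0 = 171.8.
Intersecting the two: 171.8 ≤ s < 207.6.

171.8 ≤ s < 207.6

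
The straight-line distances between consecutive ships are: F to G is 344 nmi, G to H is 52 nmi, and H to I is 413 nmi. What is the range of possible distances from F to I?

The maximum is all hops collinear in one direction: 344 + 52 + 413 = 809.
The longest hop is 413; the others sum to 396. Folding the others back against it leaves at least 413 − 396 = 17.

17 ≤ FI ≤ 809 nmi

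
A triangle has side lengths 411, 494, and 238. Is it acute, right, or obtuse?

obtuse

Compare the square of the longest side to the sum of squares of the other two: 238² + 411² = 225565 < 244036 = 494².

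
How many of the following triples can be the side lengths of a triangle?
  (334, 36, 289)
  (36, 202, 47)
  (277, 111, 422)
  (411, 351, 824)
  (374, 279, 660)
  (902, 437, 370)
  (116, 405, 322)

1

(36,289,334): 36+289 ≤ 334 → not valid
(36,47,202): 36+47 ≤ 202 → not valid
(111,277,422): 111+277 ≤ 422 → not valid
(351,411,824): 351+411 ≤ 824 → not valid
(279,374,660): 279+374 ≤ 660 → not valid
(370,437,902): 370+437 ≤ 902 → not valid
(116,322,405): 116+322 > 405 → valid
1 of the 7 triples forms a triangle.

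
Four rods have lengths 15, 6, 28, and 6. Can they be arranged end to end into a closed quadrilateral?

For a quadrilateral, each side must be shorter than the sum of the others.
Here the longest side is 28, but the remaining 3 sides sum to only 27.

No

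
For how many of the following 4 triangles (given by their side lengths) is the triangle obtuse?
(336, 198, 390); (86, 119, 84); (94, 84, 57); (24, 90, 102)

(336,198,390): 198²+336² = 152100 = 390² → right
(86,119,84): 84²+86² = 14452 > 14161 = 119² → acute
(94,84,57): 57²+84² = 10305 > 8836 = 94² → acute
(24,90,102): 24²+90² = 8676 < 10404 = 102² → obtuse
1 of the 4 is obtuse.

1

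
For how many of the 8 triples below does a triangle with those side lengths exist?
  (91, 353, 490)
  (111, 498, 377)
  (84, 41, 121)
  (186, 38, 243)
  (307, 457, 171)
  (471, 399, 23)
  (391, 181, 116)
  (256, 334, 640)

2

(91,353,490): 91+353 ≤ 490 → not valid
(111,377,498): 111+377 ≤ 498 → not valid
(41,84,121): 41+84 > 121 → valid
(38,186,243): 38+186 ≤ 243 → not valid
(171,307,457): 171+307 > 457 → valid
(23,399,471): 23+399 ≤ 471 → not valid
(116,181,391): 116+181 ≤ 391 → not valid
(256,334,640): 256+334 ≤ 640 → not valid
2 of the 8 triples form a triangle.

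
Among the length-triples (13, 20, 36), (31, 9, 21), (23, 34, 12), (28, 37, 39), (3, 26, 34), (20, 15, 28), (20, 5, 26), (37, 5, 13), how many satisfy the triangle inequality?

(13,20,36): 13+20 ≤ 36 → not valid
(9,21,31): 9+21 ≤ 31 → not valid
(12,23,34): 12+23 > 34 → valid
(28,37,39): 28+37 > 39 → valid
(3,26,34): 3+26 ≤ 34 → not valid
(15,20,28): 15+20 > 28 → valid
(5,20,26): 5+20 ≤ 26 → not valid
(5,13,37): 5+13 ≤ 37 → not valid
3 of the 8 triples form a triangle.

3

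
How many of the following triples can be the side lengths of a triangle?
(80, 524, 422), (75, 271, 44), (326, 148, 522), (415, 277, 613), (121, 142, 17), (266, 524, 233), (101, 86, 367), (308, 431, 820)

(80,422,524): 80+422 ≤ 524 → not valid
(44,75,271): 44+75 ≤ 271 → not valid
(148,326,522): 148+326 ≤ 522 → not valid
(277,415,613): 277+415 > 613 → valid
(17,121,142): 17+121 ≤ 142 → not valid
(233,266,524): 233+266 ≤ 524 → not valid
(86,101,367): 86+101 ≤ 367 → not valid
(308,431,820): 308+431 ≤ 820 → not valid
1 of the 8 triples forms a triangle.

1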